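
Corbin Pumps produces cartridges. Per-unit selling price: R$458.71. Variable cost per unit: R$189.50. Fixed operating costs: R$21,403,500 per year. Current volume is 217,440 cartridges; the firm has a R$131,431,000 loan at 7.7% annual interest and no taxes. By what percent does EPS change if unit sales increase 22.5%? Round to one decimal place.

+48.8%

Total contribution margin = 217,440 × R$269.21 = R$58,537,022.40.
Operating income = contribution − fixed costs = R$58,537,022.40 − R$21,403,500 = R$37,133,522.40.
Interest = R$10,120,187.00, so EBIT − I = R$27,013,335.40.
DCL = total CM / (EBIT − I) = R$58,537,022.40 / R$27,013,335.40 = 2.1670.
%ΔEPS = DCL × %ΔSales = 2.1670 × +22.5% = +48.8%.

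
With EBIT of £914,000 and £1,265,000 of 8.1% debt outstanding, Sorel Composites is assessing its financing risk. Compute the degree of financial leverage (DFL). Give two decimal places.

1.13

Annual interest charges come to £102,465.00.
DFL = EBIT ÷ (EBIT − I) = £914,000 ÷ (£914,000 − £102,465.00) = £914,000 ÷ £811,535.00 = 1.1263.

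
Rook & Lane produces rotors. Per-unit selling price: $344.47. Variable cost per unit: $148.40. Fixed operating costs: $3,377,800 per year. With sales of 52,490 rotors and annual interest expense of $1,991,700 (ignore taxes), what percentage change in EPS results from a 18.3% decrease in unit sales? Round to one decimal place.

At 52,490 units, contribution = 52,490 × $196.07 = $10,291,714.30.
Operating income = contribution − fixed costs = $10,291,714.30 − $3,377,800 = $6,913,914.30.
Interest = $1,991,700.00, so EBIT − I = $4,922,214.30.
DCL = total CM / (EBIT − I) = $10,291,714.30 / $4,922,214.30 = 2.0909.
%ΔEPS = DCL × %ΔSales = 2.0909 × -18.3% = -38.3%.

-38.3%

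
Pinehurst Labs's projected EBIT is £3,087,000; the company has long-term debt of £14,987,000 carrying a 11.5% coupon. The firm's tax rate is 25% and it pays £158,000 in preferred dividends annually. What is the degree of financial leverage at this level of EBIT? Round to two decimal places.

2.68

Annual interest charges come to £1,723,505.00.
Pre-tax preferred-dividend burden = £158,000 ÷ (1 − 0.25) = £210,666.67.
DFL = EBIT ÷ [EBIT − I − D_p/(1−t)] = £3,087,000 ÷ [£3,087,000 − £1,723,505.00 − £210,666.67] = £3,087,000 ÷ £1,152,828.33 = 2.6778.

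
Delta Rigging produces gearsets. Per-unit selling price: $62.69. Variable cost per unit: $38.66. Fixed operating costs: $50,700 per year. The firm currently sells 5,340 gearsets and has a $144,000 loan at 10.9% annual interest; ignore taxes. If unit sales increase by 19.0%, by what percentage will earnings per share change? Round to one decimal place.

Contribution at this volume is 5,340 × $24.03 = $128,320.20.
Subtracting fixed costs: EBIT = $128,320.20 − $50,700 = $77,620.20.
After interest of $15,696.00, pre-tax earnings = $61,924.20.
DCL = total CM / (EBIT − I) = $128,320.20 / $61,924.20 = 2.0722.
%ΔEPS = DCL × %ΔSales = 2.0722 × +19.0% = +39.4%.

+39.4%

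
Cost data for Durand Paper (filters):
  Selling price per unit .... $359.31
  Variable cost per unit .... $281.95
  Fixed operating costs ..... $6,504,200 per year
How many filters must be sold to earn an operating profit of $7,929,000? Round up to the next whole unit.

Each unit contributes $359.31 − $281.95 = $77.36.
Units = (FC + target) / CM = ($6,504,200 + $7,929,000) / $77.36 = 186,571.87, so 186,572 filters.

186,572 filters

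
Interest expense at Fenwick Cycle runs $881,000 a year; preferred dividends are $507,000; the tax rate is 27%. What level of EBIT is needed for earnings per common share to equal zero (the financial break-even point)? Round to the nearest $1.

$1,575,521

Preferred dividends are paid after tax, so their pre-tax equivalent is $507,000 ÷ (1 − 0.27) = $694,520.55.
EPS = 0 when EBIT covers interest plus the pre-tax preferred burden: $881,000 + $694,520.55 = $1,575,520.55.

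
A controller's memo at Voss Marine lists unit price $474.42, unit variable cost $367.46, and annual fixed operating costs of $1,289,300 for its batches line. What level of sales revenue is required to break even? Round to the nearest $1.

Contribution margin per unit = $474.42 − $367.46 = $106.96, a CM ratio of $106.96 ÷ $474.42 = 0.2255.
Break-even sales = FC ÷ CM ratio = $1,289,300 × $474.42 / $106.96 = $5,718,677.

$5,718,677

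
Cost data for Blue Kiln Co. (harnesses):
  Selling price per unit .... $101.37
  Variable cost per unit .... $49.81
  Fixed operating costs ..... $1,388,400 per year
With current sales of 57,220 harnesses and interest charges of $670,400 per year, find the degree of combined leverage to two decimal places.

3.31

Total contribution margin = 57,220 × $51.56 = $2,950,263.20.
Operating income = contribution − fixed costs = $2,950,263.20 − $1,388,400 = $1,561,863.20. Interest = $670,400.00.
DOL = $2,950,263.20 ÷ $1,561,863.20 = 1.8889; DFL = $1,561,863.20 ÷ $891,463.20 = 1.7520.
Combined leverage = 1.8889 × 1.7520 = 3.3094.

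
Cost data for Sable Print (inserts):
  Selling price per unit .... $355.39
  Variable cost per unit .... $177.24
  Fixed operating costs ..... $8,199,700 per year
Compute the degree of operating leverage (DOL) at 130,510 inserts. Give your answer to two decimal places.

1.54

Total contribution margin = 130,510 × $178.15 = $23,250,356.50.
EBIT = $23,250,356.50 − $8,199,700 = $15,050,656.50.
Degree of operating leverage = $23,250,356.50 / $15,050,656.50 = 1.5448.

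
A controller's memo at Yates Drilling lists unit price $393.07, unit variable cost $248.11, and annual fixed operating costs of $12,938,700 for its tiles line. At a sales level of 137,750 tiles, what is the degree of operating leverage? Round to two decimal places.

Contribution at this volume is 137,750 × $144.96 = $19,968,240.00.
Operating income = contribution − fixed costs = $19,968,240.00 − $12,938,700 = $7,029,540.00.
So DOL = total CM / EBIT = $19,968,240.00 / $7,029,540.00 = 2.8406.

2.84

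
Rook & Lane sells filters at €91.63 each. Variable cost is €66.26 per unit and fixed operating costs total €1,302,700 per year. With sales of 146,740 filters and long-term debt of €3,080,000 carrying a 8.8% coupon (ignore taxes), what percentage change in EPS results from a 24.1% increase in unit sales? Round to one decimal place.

+41.7%

Total contribution margin = 146,740 × €25.37 = €3,722,793.80.
Operating income = contribution − fixed costs = €3,722,793.80 − €1,302,700 = €2,420,093.80.
Interest = €271,040.00, so EBIT − I = €2,149,053.80.
DCL = total CM / (EBIT − I) = €3,722,793.80 / €2,149,053.80 = 1.7323.
EPS therefore changes by 1.7323 × (+24.1%) = +41.7%.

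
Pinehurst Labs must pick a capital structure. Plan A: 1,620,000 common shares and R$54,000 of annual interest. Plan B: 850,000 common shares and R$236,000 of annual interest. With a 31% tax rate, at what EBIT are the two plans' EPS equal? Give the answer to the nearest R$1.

At indifference, (EBIT − 54,000)(1 − t)/1,620,000 = (EBIT − 236,000)(1 − t)/850,000.
Cancelling (1 − t) and cross-multiplying: 850,000·(EBIT − 54,000) = 1,620,000·(EBIT − 236,000).
EBIT × (1,620,000 − 850,000) = 236,000 × 1,620,000 − 54,000 × 850,000 = 336,420,000,000, so EBIT = 336,420,000,000 ÷ 770,000 = 436,909.09.

R$436,909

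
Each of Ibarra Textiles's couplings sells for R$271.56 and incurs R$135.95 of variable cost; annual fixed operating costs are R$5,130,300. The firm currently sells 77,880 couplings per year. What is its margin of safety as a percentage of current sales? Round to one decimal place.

51.4%

Each unit contributes R$271.56 − R$135.95 = R$135.61. Break-even units = R$5,130,300 ÷ R$135.61 = 37,831.28; break-even revenue = 37,831.28 × R$271.56 = R$10,273,462.64.
Actual sales revenue = 77,880 × R$271.56 = R$21,149,092.80.
Margin of safety = (R$21,149,092.80 − R$10,273,462.64) ÷ R$21,149,092.80 = 51.4%.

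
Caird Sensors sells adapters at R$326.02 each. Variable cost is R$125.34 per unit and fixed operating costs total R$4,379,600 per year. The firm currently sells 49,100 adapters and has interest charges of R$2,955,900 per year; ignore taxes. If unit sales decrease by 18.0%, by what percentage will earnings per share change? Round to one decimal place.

Total contribution margin = 49,100 × R$200.68 = R$9,853,388.00.
Subtracting fixed costs: EBIT = R$9,853,388.00 − R$4,379,600 = R$5,473,788.00.
After interest of R$2,955,900.00, pre-tax earnings = R$2,517,888.00.
Degree of combined leverage = contribution ÷ (EBIT − I) = R$9,853,388.00 ÷ R$2,517,888.00 = 3.9134.
EPS therefore changes by 3.9134 × (-18.0%) = -70.4%.

-70.4%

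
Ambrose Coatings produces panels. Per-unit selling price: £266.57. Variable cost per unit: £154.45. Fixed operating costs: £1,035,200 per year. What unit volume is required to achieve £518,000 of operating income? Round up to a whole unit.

Each unit contributes £266.57 − £154.45 = £112.12.
Units = (FC + target) / CM = (£1,035,200 + £518,000) / £112.12 = 13,853.01, so 13,854 panels.

13,854 panels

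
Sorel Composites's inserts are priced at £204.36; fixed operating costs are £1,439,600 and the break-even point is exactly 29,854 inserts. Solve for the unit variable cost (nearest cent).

At break-even, FC = Q × (P − VC), so P − VC = £1,439,600 ÷ 29,854 = £48.2213.
Hence VC = price − CM = £204.36 − £48.2213 = £156.14.

£156.14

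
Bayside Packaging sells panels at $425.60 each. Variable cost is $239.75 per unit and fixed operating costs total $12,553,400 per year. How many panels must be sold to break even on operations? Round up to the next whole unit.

67,546 panels

Unit CM = price − variable cost = $425.60 − $239.75 = $185.85.
Units to break even: $12,553,400 ÷ $185.85 = 67,545.87, rounded up to 67,546.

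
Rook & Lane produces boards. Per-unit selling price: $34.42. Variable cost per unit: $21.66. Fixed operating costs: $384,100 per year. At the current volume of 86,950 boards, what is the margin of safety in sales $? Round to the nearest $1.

Each unit contributes $34.42 − $21.66 = $12.76. Break-even units = $384,100 ÷ $12.76 = 30,101.88; break-even revenue = 30,101.88 × $34.42 = $1,036,106.74.
Actual sales revenue = 86,950 × $34.42 = $2,992,819.00.
Margin of safety = $2,992,819.00 − $1,036,106.74 = $1,956,712.

$1,956,712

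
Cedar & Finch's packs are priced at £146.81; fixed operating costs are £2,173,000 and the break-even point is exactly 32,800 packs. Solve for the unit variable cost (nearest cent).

Contribution per unit must be FC / Q = £2,173,000 / 32,800 = £66.2500.
Hence VC = price − CM = £146.81 − £66.2500 = £80.56.

£80.56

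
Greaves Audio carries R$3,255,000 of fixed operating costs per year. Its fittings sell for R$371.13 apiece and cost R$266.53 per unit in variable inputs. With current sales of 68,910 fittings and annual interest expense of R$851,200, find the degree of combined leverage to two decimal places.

2.32

At 68,910 units, contribution = 68,910 × R$104.60 = R$7,207,986.00.
Subtracting fixed costs: EBIT = R$7,207,986.00 − R$3,255,000 = R$3,952,986.00. Interest = R$851,200.00.
DOL = R$7,207,986.00 ÷ R$3,952,986.00 = 1.8234; DFL = R$3,952,986.00 ÷ R$3,101,786.00 = 1.2744.
Combined leverage = 1.8234 × 1.2744 = 2.3237.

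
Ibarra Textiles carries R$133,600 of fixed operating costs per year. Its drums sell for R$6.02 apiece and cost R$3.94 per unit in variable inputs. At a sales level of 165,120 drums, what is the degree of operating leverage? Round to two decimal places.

1.64

At 165,120 units, contribution = 165,120 × R$2.08 = R$343,449.60.
Operating income = contribution − fixed costs = R$343,449.60 − R$133,600 = R$209,849.60.
Degree of operating leverage = R$343,449.60 / R$209,849.60 = 1.6366.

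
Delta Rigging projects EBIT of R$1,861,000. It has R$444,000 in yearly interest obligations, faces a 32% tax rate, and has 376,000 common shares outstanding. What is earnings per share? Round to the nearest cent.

R$2.56

Interest = R$444,000.00, so EBT = R$1,861,000 − R$444,000.00 = R$1,417,000.00.
Net income = R$1,417,000.00 × (1 − 0.32) = R$963,560.00.
EPS = R$963,560.00 ÷ 376,000 = R$2.56.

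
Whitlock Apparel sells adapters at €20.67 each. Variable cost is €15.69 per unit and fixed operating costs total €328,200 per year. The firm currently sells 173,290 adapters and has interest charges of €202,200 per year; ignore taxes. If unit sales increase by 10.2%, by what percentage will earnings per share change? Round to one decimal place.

+26.5%

Total contribution margin = 173,290 × €4.98 = €862,984.20.
EBIT = €862,984.20 − €328,200 = €534,784.20.
Interest = €202,200.00, so EBIT − I = €332,584.20.
DCL = total CM / (EBIT − I) = €862,984.20 / €332,584.20 = 2.5948.
%ΔEPS = DCL × %ΔSales = 2.5948 × +10.2% = +26.5%.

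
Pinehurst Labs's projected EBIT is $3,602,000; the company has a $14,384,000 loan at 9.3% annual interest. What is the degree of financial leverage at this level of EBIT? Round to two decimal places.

Interest = $1,337,712.00.
Degree of financial leverage = EBIT / (EBIT − interest) = $3,602,000 / $2,264,288.00 = 1.5908.

1.59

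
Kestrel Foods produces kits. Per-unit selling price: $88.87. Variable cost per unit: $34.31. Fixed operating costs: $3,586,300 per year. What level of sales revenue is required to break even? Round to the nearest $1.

$5,841,541

Contribution margin per unit = $88.87 − $34.31 = $54.56, a CM ratio of $54.56 ÷ $88.87 = 0.6139.
Break-even sales = FC ÷ CM ratio = $3,586,300 × $88.87 / $54.56 = $5,841,541.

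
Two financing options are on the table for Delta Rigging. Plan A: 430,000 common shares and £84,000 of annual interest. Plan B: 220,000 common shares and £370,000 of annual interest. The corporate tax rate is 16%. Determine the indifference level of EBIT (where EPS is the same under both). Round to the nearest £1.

Set EPS_A = EPS_B: (EBIT − £84,000)(1 − 0.16) ÷ 430,000 = (EBIT − £370,000)(1 − 0.16) ÷ 220,000.
The (1 − t) factor cancels: (EBIT − 84,000) × 220,000 = (EBIT − 370,000) × 430,000.
EBIT × (430,000 − 220,000) = 370,000 × 430,000 − 84,000 × 220,000 = 140,620,000,000, so EBIT = 140,620,000,000 ÷ 210,000 = 669,619.05.

£669,619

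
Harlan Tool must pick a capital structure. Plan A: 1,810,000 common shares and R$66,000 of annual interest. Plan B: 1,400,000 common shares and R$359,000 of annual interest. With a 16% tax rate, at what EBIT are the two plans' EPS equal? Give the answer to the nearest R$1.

Set EPS_A = EPS_B: (EBIT − R$66,000)(1 − 0.16) ÷ 1,810,000 = (EBIT − R$359,000)(1 − 0.16) ÷ 1,400,000.
Cancelling (1 − t) and cross-multiplying: 1,400,000·(EBIT − 66,000) = 1,810,000·(EBIT − 359,000).
Solving, EBIT = (359,000·1,810,000 − 66,000·1,400,000) / (1,810,000 − 1,400,000) = 557,390,000,000 / 410,000 = 1,359,487.80.

R$1,359,488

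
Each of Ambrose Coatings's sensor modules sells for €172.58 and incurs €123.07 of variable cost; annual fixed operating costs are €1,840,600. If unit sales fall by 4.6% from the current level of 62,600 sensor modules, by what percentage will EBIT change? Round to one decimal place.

Total contribution margin = 62,600 × €49.51 = €3,099,326.00.
EBIT = €3,099,326.00 − €1,840,600 = €1,258,726.00.
So DOL = total CM / EBIT = €3,099,326.00 / €1,258,726.00 = 2.4623.
%ΔEBIT = DOL × %ΔSales = 2.4623 × -4.6% = -11.3%.

-11.3%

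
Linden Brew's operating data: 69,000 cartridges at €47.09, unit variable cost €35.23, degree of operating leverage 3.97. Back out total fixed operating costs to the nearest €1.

€612,209

Contribution at this volume is 69,000 × €11.86 = €818,340.00.
Since DOL = CM ÷ EBIT, EBIT = €818,340.00 ÷ 3.97 = €206,130.98.
And FC = contribution − EBIT = €818,340.00 − €206,130.98 = €612,209.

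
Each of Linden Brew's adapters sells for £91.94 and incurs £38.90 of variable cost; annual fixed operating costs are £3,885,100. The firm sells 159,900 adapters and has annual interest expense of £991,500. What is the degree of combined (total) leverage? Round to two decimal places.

2.35

Contribution at this volume is 159,900 × £53.04 = £8,481,096.00.
EBIT = £8,481,096.00 − £3,885,100 = £4,595,996.00. Interest = £991,500.00, so EBIT − I = £3,604,496.00.
Degree of total leverage = total CM / (EBIT − interest) = £8,481,096.00 / £3,604,496.00 = 2.3529.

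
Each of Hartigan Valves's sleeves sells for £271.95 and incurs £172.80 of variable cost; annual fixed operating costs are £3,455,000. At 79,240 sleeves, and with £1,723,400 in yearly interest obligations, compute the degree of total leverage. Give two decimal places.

Total contribution margin = 79,240 × £99.15 = £7,856,646.00.
Operating income = contribution − fixed costs = £7,856,646.00 − £3,455,000 = £4,401,646.00. Interest = £1,723,400.00, so EBIT − I = £2,678,246.00.
DCL = contribution ÷ (EBIT − I) = £7,856,646.00 ÷ £2,678,246.00 = 2.9335.

2.93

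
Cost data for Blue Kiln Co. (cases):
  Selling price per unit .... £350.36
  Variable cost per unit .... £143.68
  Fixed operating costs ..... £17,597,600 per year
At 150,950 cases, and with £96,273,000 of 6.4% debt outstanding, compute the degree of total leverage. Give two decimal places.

Total contribution margin = 150,950 × £206.68 = £31,198,346.00.
Subtracting fixed costs: EBIT = £31,198,346.00 − £17,597,600 = £13,600,746.00. Interest = £6,161,472.00, so EBIT − I = £7,439,274.00.
Degree of total leverage = total CM / (EBIT − interest) = £31,198,346.00 / £7,439,274.00 = 4.1937.

4.19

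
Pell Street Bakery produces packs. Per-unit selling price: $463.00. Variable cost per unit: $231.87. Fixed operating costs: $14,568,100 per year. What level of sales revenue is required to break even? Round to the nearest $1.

$29,182,842

CM per unit = $463.00 − $231.87 = $231.13; CM ratio = $231.13 / $463.00 = 0.4992.
Break-even revenue = fixed costs × price ÷ CM = $14,568,100 × $463.00 ÷ $231.13 = $29,182,842.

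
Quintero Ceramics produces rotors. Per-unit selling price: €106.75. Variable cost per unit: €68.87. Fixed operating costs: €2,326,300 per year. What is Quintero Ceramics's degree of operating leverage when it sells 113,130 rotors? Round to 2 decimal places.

2.19

At 113,130 units, contribution = 113,130 × €37.88 = €4,285,364.40.
EBIT = €4,285,364.40 − €2,326,300 = €1,959,064.40.
DOL = contribution ÷ EBIT = €4,285,364.40 ÷ €1,959,064.40 = 2.1875.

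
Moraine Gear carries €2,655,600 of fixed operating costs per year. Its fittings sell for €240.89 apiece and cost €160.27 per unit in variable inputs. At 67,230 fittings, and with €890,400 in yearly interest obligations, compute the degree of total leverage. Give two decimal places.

At 67,230 units, contribution = 67,230 × €80.62 = €5,420,082.60.
Subtracting fixed costs: EBIT = €5,420,082.60 − €2,655,600 = €2,764,482.60. Interest = €890,400.00, so EBIT − I = €1,874,082.60.
DCL = contribution ÷ (EBIT − I) = €5,420,082.60 ÷ €1,874,082.60 = 2.8921.

2.89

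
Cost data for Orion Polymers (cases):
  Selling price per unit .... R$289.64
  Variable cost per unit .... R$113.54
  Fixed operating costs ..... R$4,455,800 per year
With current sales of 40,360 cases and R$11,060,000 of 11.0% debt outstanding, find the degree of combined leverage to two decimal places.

4.95

Contribution at this volume is 40,360 × R$176.10 = R$7,107,396.00.
Subtracting fixed costs: EBIT = R$7,107,396.00 − R$4,455,800 = R$2,651,596.00. Interest = R$1,216,600.00, so EBIT − I = R$1,434,996.00.
DCL = contribution ÷ (EBIT − I) = R$7,107,396.00 ÷ R$1,434,996.00 = 4.9529.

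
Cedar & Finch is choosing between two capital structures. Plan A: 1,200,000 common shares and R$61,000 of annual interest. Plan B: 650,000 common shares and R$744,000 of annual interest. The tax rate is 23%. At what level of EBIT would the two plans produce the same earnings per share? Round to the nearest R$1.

R$1,551,182

Set EPS_A = EPS_B: (EBIT − R$61,000)(1 − 0.23) ÷ 1,200,000 = (EBIT − R$744,000)(1 − 0.23) ÷ 650,000.
Cancelling (1 − t) and cross-multiplying: 650,000·(EBIT − 61,000) = 1,200,000·(EBIT − 744,000).
EBIT × (1,200,000 − 650,000) = 744,000 × 1,200,000 − 61,000 × 650,000 = 853,150,000,000, so EBIT = 853,150,000,000 ÷ 550,000 = 1,551,181.82.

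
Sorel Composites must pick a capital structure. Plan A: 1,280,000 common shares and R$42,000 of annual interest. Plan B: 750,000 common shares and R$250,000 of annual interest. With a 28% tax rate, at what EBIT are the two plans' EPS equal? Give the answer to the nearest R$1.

R$544,340

Set EPS_A = EPS_B: (EBIT − R$42,000)(1 − 0.28) ÷ 1,280,000 = (EBIT − R$250,000)(1 − 0.28) ÷ 750,000.
Cancelling (1 − t) and cross-multiplying: 750,000·(EBIT − 42,000) = 1,280,000·(EBIT − 250,000).
Solving, EBIT = (250,000·1,280,000 − 42,000·750,000) / (1,280,000 − 750,000) = 288,500,000,000 / 530,000 = 544,339.62.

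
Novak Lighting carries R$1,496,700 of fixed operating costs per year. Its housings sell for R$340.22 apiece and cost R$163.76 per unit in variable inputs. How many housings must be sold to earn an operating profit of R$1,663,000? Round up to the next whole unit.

Contribution margin per unit = R$340.22 − R$163.76 = R$176.46.
Units = (FC + target) / CM = (R$1,496,700 + R$1,663,000) / R$176.46 = 17,906.04, so 17,907 housings.

17,907 housings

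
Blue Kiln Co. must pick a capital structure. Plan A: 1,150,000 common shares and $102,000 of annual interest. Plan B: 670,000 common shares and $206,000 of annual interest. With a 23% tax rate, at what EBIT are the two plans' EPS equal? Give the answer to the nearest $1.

$351,167

Set EPS_A = EPS_B: (EBIT − $102,000)(1 − 0.23) ÷ 1,150,000 = (EBIT − $206,000)(1 − 0.23) ÷ 670,000.
The (1 − t) factor cancels: (EBIT − 102,000) × 670,000 = (EBIT − 206,000) × 1,150,000.
Solving, EBIT = (206,000·1,150,000 − 102,000·670,000) / (1,150,000 − 670,000) = 168,560,000,000 / 480,000 = 351,166.67.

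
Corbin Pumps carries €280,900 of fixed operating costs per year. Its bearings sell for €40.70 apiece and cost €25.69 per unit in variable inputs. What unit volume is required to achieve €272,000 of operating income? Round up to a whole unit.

Contribution margin per unit = €40.70 − €25.69 = €15.01.
Need Q such that Q × €15.01 − €280,900 = €272,000, i.e. Q = €552,900 / €15.01 = 36,835.44 → 36,836.

36,836 bearings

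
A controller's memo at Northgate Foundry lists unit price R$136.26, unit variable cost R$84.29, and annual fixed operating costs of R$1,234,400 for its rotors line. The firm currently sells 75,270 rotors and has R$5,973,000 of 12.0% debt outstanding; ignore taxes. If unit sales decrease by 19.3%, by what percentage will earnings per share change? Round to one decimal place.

Contribution at this volume is 75,270 × R$51.97 = R$3,911,781.90.
Subtracting fixed costs: EBIT = R$3,911,781.90 − R$1,234,400 = R$2,677,381.90.
After interest of R$716,760.00, pre-tax earnings = R$1,960,621.90.
Degree of combined leverage = contribution ÷ (EBIT − I) = R$3,911,781.90 ÷ R$1,960,621.90 = 1.9952.
%ΔEPS = DCL × %ΔSales = 1.9952 × -19.3% = -38.5%.

-38.5%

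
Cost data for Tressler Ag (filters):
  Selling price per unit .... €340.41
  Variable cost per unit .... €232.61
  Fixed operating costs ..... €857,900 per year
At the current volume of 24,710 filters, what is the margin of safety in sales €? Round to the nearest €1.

Contribution margin per unit = €340.41 − €232.61 = €107.80. Break-even units = €857,900 ÷ €107.80 = 7,958.26; break-even revenue = 7,958.26 × €340.41 = €2,709,069.94.
Actual sales revenue = 24,710 × €340.41 = €8,411,531.10.
Margin of safety = €8,411,531.10 − €2,709,069.94 = €5,702,461.

€5,702,461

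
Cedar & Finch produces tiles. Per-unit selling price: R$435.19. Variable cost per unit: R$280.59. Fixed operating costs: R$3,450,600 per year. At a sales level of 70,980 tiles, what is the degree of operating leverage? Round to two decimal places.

Contribution at this volume is 70,980 × R$154.60 = R$10,973,508.00.
Subtracting fixed costs: EBIT = R$10,973,508.00 − R$3,450,600 = R$7,522,908.00.
So DOL = total CM / EBIT = R$10,973,508.00 / R$7,522,908.00 = 1.4587.

1.46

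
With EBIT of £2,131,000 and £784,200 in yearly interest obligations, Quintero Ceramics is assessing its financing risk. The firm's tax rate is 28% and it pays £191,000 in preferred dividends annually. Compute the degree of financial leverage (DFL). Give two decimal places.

Interest = £784,200.00.
Pre-tax preferred-dividend burden = £191,000 ÷ (1 − 0.28) = £265,277.78.
DFL = EBIT ÷ [EBIT − I − D_p/(1−t)] = £2,131,000 ÷ [£2,131,000 − £784,200.00 − £265,277.78] = £2,131,000 ÷ £1,081,522.22 = 1.9704.

1.97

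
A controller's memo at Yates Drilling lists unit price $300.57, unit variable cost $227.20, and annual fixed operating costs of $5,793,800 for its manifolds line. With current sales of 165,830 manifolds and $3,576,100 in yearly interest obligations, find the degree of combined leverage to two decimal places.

4.35

Total contribution margin = 165,830 × $73.37 = $12,166,947.10.
Subtracting fixed costs: EBIT = $12,166,947.10 − $5,793,800 = $6,373,147.10. Interest = $3,576,100.00, so EBIT − I = $2,797,047.10.
Degree of total leverage = total CM / (EBIT − interest) = $12,166,947.10 / $2,797,047.10 = 4.3499.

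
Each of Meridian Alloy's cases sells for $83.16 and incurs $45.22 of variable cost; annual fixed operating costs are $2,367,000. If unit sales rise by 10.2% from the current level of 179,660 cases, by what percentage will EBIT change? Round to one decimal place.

Total contribution margin = 179,660 × $37.94 = $6,816,300.40.
EBIT = $6,816,300.40 − $2,367,000 = $4,449,300.40.
DOL = contribution ÷ EBIT = $6,816,300.40 ÷ $4,449,300.40 = 1.5320.
So EBIT moves 1.5320 × (+10.2%) = +15.6%.

+15.6%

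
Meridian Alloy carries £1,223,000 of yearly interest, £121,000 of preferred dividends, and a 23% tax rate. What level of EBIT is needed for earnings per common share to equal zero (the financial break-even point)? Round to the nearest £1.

£1,380,143

Grossing the preferred dividend up to pre-tax terms: £121,000 / (1 − 0.23) = £157,142.86.
EPS = 0 when EBIT covers interest plus the pre-tax preferred burden: £1,223,000 + £157,142.86 = £1,380,142.86.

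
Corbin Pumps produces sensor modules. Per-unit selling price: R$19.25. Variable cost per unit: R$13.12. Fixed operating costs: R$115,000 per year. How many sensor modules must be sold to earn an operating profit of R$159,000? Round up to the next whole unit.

44,699 sensor modules

Each unit contributes R$19.25 − R$13.12 = R$6.13.
Units = (FC + target) / CM = (R$115,000 + R$159,000) / R$6.13 = 44,698.21, so 44,699 sensor modules.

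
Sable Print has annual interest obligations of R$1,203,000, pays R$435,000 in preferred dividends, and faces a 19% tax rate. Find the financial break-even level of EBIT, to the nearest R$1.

Grossing the preferred dividend up to pre-tax terms: R$435,000 / (1 − 0.19) = R$537,037.04.
Financial break-even EBIT = interest + D_p ÷ (1 − t) = R$1,203,000 + R$537,037.04 = R$1,740,037.04.

R$1,740,037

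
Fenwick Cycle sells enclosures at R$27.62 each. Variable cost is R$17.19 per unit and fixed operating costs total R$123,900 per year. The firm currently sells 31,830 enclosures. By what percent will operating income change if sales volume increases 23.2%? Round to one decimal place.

Contribution at this volume is 31,830 × R$10.43 = R$331,986.90.
Operating income = contribution − fixed costs = R$331,986.90 − R$123,900 = R$208,086.90.
So DOL = total CM / EBIT = R$331,986.90 / R$208,086.90 = 1.5954.
So EBIT moves 1.5954 × (+23.2%) = +37.0%.

+37.0%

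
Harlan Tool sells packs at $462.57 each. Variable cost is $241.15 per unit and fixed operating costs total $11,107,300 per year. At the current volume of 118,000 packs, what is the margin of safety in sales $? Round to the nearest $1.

$31,378,925

Each unit contributes $462.57 − $241.15 = $221.42. Break-even units = $11,107,300 ÷ $221.42 = 50,163.94; break-even revenue = 50,163.94 × $462.57 = $23,204,334.57.
Actual sales revenue = 118,000 × $462.57 = $54,583,260.00.
Margin of safety = $54,583,260.00 − $23,204,334.57 = $31,378,925.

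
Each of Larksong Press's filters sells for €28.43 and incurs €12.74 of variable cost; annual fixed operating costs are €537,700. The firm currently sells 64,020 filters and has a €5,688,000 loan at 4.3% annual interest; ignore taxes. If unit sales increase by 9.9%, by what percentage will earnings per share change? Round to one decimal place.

Total contribution margin = 64,020 × €15.69 = €1,004,473.80.
Operating income = contribution − fixed costs = €1,004,473.80 − €537,700 = €466,773.80.
Interest = €244,584.00, so EBIT − I = €222,189.80.
DCL = total CM / (EBIT − I) = €1,004,473.80 / €222,189.80 = 4.5208.
EPS therefore changes by 4.5208 × (+9.9%) = +44.8%.

+44.8%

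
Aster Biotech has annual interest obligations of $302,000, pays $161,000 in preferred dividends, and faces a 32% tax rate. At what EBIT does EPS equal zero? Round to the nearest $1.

$538,765

Grossing the preferred dividend up to pre-tax terms: $161,000 / (1 − 0.32) = $236,764.71.
EPS = 0 when EBIT covers interest plus the pre-tax preferred burden: $302,000 + $236,764.71 = $538,764.71.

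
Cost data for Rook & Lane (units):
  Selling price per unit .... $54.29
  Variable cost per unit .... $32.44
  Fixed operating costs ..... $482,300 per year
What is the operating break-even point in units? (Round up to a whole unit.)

22,074 units

Each unit contributes $54.29 − $32.44 = $21.85.
Break-even Q = $482,300 / $21.85 = 22,073.23 → 22,074 units.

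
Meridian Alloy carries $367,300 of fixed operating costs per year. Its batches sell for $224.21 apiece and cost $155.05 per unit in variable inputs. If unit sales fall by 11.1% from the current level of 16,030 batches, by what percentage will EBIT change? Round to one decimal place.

Total contribution margin = 16,030 × $69.16 = $1,108,634.80.
Operating income = contribution − fixed costs = $1,108,634.80 − $367,300 = $741,334.80.
Degree of operating leverage = $1,108,634.80 / $741,334.80 = 1.4955.
So EBIT moves 1.4955 × (-11.1%) = -16.6%.

-16.6%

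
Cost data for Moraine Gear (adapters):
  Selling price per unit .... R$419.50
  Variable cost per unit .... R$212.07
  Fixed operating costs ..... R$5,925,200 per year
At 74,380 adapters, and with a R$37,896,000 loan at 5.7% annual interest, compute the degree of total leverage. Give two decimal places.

2.10

At 74,380 units, contribution = 74,380 × R$207.43 = R$15,428,643.40.
Operating income = contribution − fixed costs = R$15,428,643.40 − R$5,925,200 = R$9,503,443.40. Interest = R$2,160,072.00.
DOL = R$15,428,643.40 ÷ R$9,503,443.40 = 1.6235; DFL = R$9,503,443.40 ÷ R$7,343,371.40 = 1.2942.
Combined leverage = 1.6235 × 1.2942 = 2.1011.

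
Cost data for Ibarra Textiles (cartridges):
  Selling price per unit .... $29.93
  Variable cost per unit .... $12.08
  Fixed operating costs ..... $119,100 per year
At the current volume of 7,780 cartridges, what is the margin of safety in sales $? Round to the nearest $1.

$33,154

Contribution margin per unit = $29.93 − $12.08 = $17.85. Break-even units = $119,100 ÷ $17.85 = 6,672.27; break-even revenue = 6,672.27 × $29.93 = $199,701.01.
Actual sales revenue = 7,780 × $29.93 = $232,855.40.
Margin of safety = $232,855.40 − $199,701.01 = $33,154.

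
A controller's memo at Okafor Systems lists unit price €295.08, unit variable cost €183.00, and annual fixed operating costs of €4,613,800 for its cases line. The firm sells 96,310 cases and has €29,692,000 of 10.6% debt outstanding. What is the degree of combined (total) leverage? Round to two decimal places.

3.56

At 96,310 units, contribution = 96,310 × €112.08 = €10,794,424.80.
Subtracting fixed costs: EBIT = €10,794,424.80 − €4,613,800 = €6,180,624.80. Interest = €3,147,352.00, so EBIT − I = €3,033,272.80.
Degree of total leverage = total CM / (EBIT − interest) = €10,794,424.80 / €3,033,272.80 = 3.5587.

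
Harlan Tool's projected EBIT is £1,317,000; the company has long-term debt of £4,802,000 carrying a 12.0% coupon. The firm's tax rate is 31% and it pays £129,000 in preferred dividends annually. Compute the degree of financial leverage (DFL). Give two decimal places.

2.38

Interest = £576,240.00.
Pre-tax preferred-dividend burden = £129,000 ÷ (1 − 0.31) = £186,956.52.
DFL = EBIT ÷ [EBIT − I − D_p/(1−t)] = £1,317,000 ÷ [£1,317,000 − £576,240.00 − £186,956.52] = £1,317,000 ÷ £553,803.48 = 2.3781.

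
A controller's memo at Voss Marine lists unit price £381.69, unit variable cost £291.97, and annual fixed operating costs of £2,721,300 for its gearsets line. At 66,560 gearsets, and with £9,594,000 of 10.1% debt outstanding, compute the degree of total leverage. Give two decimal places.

2.62

Total contribution margin = 66,560 × £89.72 = £5,971,763.20.
EBIT = £5,971,763.20 − £2,721,300 = £3,250,463.20. Interest = £968,994.00.
DOL = £5,971,763.20 ÷ £3,250,463.20 = 1.8372; DFL = £3,250,463.20 ÷ £2,281,469.20 = 1.4247.
DCL = DOL × DFL = 1.8372 × 1.4247 = 2.6175.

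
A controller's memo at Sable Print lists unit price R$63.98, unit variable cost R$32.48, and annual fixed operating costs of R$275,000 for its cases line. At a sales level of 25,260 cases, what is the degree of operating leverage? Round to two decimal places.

At 25,260 units, contribution = 25,260 × R$31.50 = R$795,690.00.
Subtracting fixed costs: EBIT = R$795,690.00 − R$275,000 = R$520,690.00.
So DOL = total CM / EBIT = R$795,690.00 / R$520,690.00 = 1.5281.

1.53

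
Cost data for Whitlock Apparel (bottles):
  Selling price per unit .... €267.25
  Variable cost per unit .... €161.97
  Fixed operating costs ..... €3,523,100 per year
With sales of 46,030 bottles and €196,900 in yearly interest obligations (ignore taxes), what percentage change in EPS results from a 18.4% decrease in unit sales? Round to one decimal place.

-79.2%

Total contribution margin = 46,030 × €105.28 = €4,846,038.40.
Operating income = contribution − fixed costs = €4,846,038.40 − €3,523,100 = €1,322,938.40.
Interest = €196,900.00, so EBIT − I = €1,126,038.40.
Degree of combined leverage = contribution ÷ (EBIT − I) = €4,846,038.40 ÷ €1,126,038.40 = 4.3036.
EPS therefore changes by 4.3036 × (-18.4%) = -79.2%.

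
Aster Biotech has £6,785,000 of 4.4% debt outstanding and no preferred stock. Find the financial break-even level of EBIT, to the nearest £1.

£298,540

Annual interest = 4.4% × £6,785,000 = £298,540.00.
With no preferred dividends, EPS = 0 when EBIT exactly covers interest, so the financial break-even EBIT is £298,540.00.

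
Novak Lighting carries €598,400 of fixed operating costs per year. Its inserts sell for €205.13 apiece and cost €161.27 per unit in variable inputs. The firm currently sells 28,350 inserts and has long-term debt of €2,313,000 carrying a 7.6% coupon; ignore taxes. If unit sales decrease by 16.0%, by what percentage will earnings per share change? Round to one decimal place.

-42.4%

Total contribution margin = 28,350 × €43.86 = €1,243,431.00.
EBIT = €1,243,431.00 − €598,400 = €645,031.00.
After interest of €175,788.00, pre-tax earnings = €469,243.00.
DCL = total CM / (EBIT − I) = €1,243,431.00 / €469,243.00 = 2.6499.
EPS therefore changes by 2.6499 × (-16.0%) = -42.4%.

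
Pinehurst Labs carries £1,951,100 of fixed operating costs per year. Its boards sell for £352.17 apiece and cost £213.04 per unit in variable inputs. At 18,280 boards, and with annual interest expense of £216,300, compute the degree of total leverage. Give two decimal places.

6.77

At 18,280 units, contribution = 18,280 × £139.13 = £2,543,296.40.
EBIT = £2,543,296.40 − £1,951,100 = £592,196.40. Interest = £216,300.00.
DOL = £2,543,296.40 ÷ £592,196.40 = 4.2947; DFL = £592,196.40 ÷ £375,896.40 = 1.5754.
Combined leverage = 4.2947 × 1.5754 = 6.7659.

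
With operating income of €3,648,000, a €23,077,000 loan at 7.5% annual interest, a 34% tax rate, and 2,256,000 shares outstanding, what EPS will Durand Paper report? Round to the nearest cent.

€0.56

Interest = €1,730,775.00, so EBT = €3,648,000 − €1,730,775.00 = €1,917,225.00.
Net income = €1,917,225.00 × (1 − 0.34) = €1,265,368.50.
EPS = €1,265,368.50 ÷ 2,256,000 = €0.56.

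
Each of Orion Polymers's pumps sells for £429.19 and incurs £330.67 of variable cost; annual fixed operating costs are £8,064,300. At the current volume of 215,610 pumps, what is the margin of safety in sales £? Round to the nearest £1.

£57,406,546

Each unit contributes £429.19 − £330.67 = £98.52. Break-even units = £8,064,300 ÷ £98.52 = 81,854.45; break-even revenue = 81,854.45 × £429.19 = £35,131,109.59.
Actual sales revenue = 215,610 × £429.19 = £92,537,655.90.
Margin of safety = £92,537,655.90 − £35,131,109.59 = £57,406,546.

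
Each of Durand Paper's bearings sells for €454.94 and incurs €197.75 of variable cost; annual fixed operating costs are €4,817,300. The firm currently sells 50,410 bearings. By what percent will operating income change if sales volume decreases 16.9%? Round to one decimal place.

-26.9%

Contribution at this volume is 50,410 × €257.19 = €12,964,947.90.
Subtracting fixed costs: EBIT = €12,964,947.90 − €4,817,300 = €8,147,647.90.
DOL = contribution ÷ EBIT = €12,964,947.90 ÷ €8,147,647.90 = 1.5913.
Operating income changes by 1.5913 × -16.9% = -26.9%.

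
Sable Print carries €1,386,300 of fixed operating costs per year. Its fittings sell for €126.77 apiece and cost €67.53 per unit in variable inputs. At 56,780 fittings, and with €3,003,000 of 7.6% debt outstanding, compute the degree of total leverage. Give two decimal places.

At 56,780 units, contribution = 56,780 × €59.24 = €3,363,647.20.
Subtracting fixed costs: EBIT = €3,363,647.20 − €1,386,300 = €1,977,347.20. Interest = €228,228.00, so EBIT − I = €1,749,119.20.
Degree of total leverage = total CM / (EBIT − interest) = €3,363,647.20 / €1,749,119.20 = 1.9231.

1.92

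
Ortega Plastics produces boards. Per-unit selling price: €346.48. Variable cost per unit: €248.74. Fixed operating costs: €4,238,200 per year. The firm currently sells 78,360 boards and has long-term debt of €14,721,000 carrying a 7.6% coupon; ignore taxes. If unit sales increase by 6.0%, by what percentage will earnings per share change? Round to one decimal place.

Contribution at this volume is 78,360 × €97.74 = €7,658,906.40.
Subtracting fixed costs: EBIT = €7,658,906.40 − €4,238,200 = €3,420,706.40.
After interest of €1,118,796.00, pre-tax earnings = €2,301,910.40.
Degree of combined leverage = contribution ÷ (EBIT − I) = €7,658,906.40 ÷ €2,301,910.40 = 3.3272.
%ΔEPS = DCL × %ΔSales = 3.3272 × +6.0% = +20.0%.

+20.0%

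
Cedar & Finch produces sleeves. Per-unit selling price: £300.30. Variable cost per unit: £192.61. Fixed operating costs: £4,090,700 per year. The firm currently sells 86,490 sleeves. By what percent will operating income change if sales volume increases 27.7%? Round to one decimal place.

+49.4%

Total contribution margin = 86,490 × £107.69 = £9,314,108.10.
EBIT = £9,314,108.10 − £4,090,700 = £5,223,408.10.
DOL = contribution ÷ EBIT = £9,314,108.10 ÷ £5,223,408.10 = 1.7831.
So EBIT moves 1.7831 × (+27.7%) = +49.4%.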